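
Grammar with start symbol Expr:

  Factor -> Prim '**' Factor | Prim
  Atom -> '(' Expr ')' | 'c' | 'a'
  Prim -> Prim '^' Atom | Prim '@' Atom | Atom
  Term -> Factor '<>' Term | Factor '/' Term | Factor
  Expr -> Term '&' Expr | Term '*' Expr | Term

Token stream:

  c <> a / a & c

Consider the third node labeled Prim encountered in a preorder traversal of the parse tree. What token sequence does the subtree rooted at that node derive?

[Expr [Term [Factor [Prim [Atom c]]] <> [Term [Factor [Prim [Atom a]]] / [Term [Factor [Prim [Atom a]]]]]] & [Expr [Term [Factor [Prim [Atom c]]]]]]

a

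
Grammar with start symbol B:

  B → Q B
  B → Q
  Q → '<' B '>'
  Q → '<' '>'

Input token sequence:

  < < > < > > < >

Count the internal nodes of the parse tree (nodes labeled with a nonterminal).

8

[B [Q < [B [Q < >] [B [Q < >]]] >] [B [Q < >]]]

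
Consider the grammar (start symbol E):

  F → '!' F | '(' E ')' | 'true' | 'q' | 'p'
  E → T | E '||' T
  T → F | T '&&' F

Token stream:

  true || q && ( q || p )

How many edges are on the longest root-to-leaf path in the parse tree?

[E [E [T [F true]]] || [T [T [F q]] && [F ( [E [E [T [F q]]] || [T [F p]]] )]]]

7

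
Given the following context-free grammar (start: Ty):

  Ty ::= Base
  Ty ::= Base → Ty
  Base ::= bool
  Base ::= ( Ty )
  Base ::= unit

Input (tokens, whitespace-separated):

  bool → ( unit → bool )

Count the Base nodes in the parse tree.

4

[Ty [Base bool] → [Ty [Base ( [Ty [Base unit] → [Ty [Base bool]]] )]]]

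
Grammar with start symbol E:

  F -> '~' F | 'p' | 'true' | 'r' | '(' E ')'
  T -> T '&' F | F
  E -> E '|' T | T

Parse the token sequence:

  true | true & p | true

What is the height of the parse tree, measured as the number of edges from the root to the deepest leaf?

5

[E [E [E [T [F true]]] | [T [T [F true]] & [F p]]] | [T [F true]]]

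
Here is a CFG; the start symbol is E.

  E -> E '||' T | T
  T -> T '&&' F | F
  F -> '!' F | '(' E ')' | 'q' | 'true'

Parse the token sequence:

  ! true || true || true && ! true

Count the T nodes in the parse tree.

4

[E [E [E [T [F ! [F true]]]] || [T [F true]]] || [T [T [F true]] && [F ! [F true]]]]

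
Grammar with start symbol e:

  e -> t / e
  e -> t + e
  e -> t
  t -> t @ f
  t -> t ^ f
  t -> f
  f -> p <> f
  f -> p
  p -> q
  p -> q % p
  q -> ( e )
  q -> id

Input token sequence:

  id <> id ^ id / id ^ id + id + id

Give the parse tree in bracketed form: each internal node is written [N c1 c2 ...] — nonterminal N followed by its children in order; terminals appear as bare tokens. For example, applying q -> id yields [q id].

[e [t [t [f [p [q id]] <> [f [p [q id]]]]] ^ [f [p [q id]]]] / [e [t [t [f [p [q id]]]] ^ [f [p [q id]]]] + [e [t [f [p [q id]]]] + [e [t [f [p [q id]]]]]]]]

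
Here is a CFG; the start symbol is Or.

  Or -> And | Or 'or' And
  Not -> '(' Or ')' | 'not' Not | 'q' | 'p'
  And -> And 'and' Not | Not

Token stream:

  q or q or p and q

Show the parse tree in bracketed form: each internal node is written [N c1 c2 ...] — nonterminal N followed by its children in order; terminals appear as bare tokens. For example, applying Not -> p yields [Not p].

[Or [Or [Or [And [Not q]]] or [And [Not q]]] or [And [And [Not p]] and [Not q]]]

Or
Or or And
Or or And or And
And or And or And
Not or And or And
q or And or And
q or Not or And
q or q or And
q or q or And and Not
q or q or Not and Not
q or q or p and Not
q or q or p and q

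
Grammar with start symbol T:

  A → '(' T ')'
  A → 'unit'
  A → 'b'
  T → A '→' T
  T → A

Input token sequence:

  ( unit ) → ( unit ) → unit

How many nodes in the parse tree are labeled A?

[T [A ( [T [A unit]] )] → [T [A ( [T [A unit]] )] → [T [A unit]]]]

5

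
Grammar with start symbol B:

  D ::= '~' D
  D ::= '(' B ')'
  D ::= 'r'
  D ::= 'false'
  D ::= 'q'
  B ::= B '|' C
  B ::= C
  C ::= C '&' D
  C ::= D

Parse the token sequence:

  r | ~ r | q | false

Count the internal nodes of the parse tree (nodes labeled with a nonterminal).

13

[B [B [B [B [C [D r]]] | [C [D ~ [D r]]]] | [C [D q]]] | [C [D false]]]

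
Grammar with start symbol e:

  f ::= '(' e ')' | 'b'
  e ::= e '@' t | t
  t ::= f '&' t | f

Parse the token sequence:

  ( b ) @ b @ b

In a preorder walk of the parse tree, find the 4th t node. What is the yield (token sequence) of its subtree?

[e [e [e [t [f ( [e [t [f b]]] )]]] @ [t [f b]]] @ [t [f b]]]

b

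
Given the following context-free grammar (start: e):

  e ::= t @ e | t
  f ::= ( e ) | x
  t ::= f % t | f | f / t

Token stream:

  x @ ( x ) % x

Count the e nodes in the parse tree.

3

[e [t [f x]] @ [e [t [f ( [e [t [f x]]] )] % [t [f x]]]]]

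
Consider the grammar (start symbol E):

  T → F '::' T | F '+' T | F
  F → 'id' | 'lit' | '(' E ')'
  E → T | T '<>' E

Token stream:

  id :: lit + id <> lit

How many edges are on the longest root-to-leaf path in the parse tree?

5

[E [T [F id] :: [T [F lit] + [T [F id]]]] <> [E [T [F lit]]]]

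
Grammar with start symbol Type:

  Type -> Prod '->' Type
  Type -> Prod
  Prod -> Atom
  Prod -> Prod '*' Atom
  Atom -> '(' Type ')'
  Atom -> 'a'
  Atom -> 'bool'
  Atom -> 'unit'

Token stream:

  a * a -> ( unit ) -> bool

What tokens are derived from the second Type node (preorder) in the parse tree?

( unit ) -> bool

[Type [Prod [Prod [Atom a]] * [Atom a]] -> [Type [Prod [Atom ( [Type [Prod [Atom unit]]] )]] -> [Type [Prod [Atom bool]]]]]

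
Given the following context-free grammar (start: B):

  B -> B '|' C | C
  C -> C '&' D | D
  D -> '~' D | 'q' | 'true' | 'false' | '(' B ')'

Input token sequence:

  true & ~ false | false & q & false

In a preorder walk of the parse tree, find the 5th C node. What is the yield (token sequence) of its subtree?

false

[B [B [C [C [D true]] & [D ~ [D false]]]] | [C [C [C [D false]] & [D q]] & [D false]]]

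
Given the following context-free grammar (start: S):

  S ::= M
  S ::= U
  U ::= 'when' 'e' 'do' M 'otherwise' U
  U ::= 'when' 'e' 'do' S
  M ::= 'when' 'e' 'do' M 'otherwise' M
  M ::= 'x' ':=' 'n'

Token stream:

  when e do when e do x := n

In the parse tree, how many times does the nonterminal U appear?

[S [U when e do [S [U when e do [S [M x := n]]]]]]

2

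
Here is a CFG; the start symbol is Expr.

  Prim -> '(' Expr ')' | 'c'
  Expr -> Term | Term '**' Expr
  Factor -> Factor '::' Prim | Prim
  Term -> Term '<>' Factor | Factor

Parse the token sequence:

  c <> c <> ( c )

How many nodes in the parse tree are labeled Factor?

4

[Expr [Term [Term [Term [Factor [Prim c]]] <> [Factor [Prim c]]] <> [Factor [Prim ( [Expr [Term [Factor [Prim c]]]] )]]]]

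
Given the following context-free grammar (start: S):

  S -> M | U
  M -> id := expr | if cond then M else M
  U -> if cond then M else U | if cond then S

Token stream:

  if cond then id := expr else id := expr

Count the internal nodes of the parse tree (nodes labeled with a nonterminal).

[S [M if cond then [M id := expr] else [M id := expr]]]

4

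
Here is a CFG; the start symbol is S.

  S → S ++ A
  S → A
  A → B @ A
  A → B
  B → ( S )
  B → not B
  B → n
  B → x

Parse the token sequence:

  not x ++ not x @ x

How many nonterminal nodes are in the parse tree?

10

[S [S [A [B not [B x]]]] ++ [A [B not [B x]] @ [A [B x]]]]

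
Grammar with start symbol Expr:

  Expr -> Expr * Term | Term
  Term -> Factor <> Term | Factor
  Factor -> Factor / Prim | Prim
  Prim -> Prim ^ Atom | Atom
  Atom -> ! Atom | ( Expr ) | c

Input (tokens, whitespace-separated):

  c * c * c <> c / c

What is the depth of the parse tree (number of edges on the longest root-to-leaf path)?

7

[Expr [Expr [Expr [Term [Factor [Prim [Atom c]]]]] * [Term [Factor [Prim [Atom c]]]]] * [Term [Factor [Prim [Atom c]]] <> [Term [Factor [Factor [Prim [Atom c]]] / [Prim [Atom c]]]]]]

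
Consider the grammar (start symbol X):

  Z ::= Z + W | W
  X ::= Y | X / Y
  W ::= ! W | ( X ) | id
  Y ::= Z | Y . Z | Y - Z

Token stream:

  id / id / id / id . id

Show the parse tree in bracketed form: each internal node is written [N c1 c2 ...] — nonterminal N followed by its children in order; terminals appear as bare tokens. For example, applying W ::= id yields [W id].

[X [X [X [X [Y [Z [W id]]]] / [Y [Z [W id]]]] / [Y [Z [W id]]]] / [Y [Y [Z [W id]]] . [Z [W id]]]]

X
X / Y
X / Y / Y
X / Y / Y / Y
Y / Y / Y / Y
Z / Y / Y / Y
W / Y / Y / Y
id / Y / Y / Y
id / Z / Y / Y
id / W / Y / Y
id / id / Y / Y
id / id / Z / Y
id / id / W / Y
id / id / id / Y
id / id / id / Y . Z
id / id / id / Z . Z
id / id / id / W . Z
id / id / id / id . Z
id / id / id / id . W
id / id / id / id . id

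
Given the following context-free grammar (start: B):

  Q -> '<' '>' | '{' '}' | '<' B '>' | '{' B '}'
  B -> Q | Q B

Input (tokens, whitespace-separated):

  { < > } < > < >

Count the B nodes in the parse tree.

[B [Q { [B [Q < >]] }] [B [Q < >] [B [Q < >]]]]

4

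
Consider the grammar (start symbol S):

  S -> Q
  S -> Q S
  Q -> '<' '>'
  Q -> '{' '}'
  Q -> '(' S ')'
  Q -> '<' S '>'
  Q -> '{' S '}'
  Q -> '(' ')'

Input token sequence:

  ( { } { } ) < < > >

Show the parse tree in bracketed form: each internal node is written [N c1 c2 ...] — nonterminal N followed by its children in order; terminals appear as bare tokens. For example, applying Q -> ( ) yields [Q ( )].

S
Q S
( S ) S
( Q S ) S
( { } S ) S
( { } Q ) S
( { } { } ) S
( { } { } ) Q
( { } { } ) < S >
( { } { } ) < Q >
( { } { } ) < < > >

[S [Q ( [S [Q { }] [S [Q { }]]] )] [S [Q < [S [Q < >]] >]]]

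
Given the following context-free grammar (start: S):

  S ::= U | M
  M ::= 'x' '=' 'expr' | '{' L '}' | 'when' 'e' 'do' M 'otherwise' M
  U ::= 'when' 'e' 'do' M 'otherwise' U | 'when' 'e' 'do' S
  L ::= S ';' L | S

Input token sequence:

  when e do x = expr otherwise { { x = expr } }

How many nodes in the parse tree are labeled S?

3

[S [M when e do [M x = expr] otherwise [M { [L [S [M { [L [S [M x = expr]]] }]]] }]]]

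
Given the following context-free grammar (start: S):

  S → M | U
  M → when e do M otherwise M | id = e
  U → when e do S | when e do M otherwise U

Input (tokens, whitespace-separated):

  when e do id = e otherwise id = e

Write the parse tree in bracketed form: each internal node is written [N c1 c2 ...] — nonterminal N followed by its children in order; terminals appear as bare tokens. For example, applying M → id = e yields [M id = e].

S
M
when e do M otherwise M
when e do id = e otherwise M
when e do id = e otherwise id = e

[S [M when e do [M id = e] otherwise [M id = e]]]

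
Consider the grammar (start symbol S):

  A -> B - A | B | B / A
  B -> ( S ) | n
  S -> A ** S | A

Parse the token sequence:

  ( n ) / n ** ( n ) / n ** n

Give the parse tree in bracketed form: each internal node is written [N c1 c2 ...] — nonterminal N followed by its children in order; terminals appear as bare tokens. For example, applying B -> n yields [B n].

[S [A [B ( [S [A [B n]]] )] / [A [B n]]] ** [S [A [B ( [S [A [B n]]] )] / [A [B n]]] ** [S [A [B n]]]]]

S
A ** S
B / A ** S
( S ) / A ** S
( A ) / A ** S
( B ) / A ** S
( n ) / A ** S
( n ) / B ** S
( n ) / n ** S
( n ) / n ** A ** S
( n ) / n ** B / A ** S
( n ) / n ** ( S ) / A ** S
( n ) / n ** ( A ) / A ** S
( n ) / n ** ( B ) / A ** S
( n ) / n ** ( n ) / A ** S
( n ) / n ** ( n ) / B ** S
( n ) / n ** ( n ) / n ** S
( n ) / n ** ( n ) / n ** A
( n ) / n ** ( n ) / n ** B
( n ) / n ** ( n ) / n ** n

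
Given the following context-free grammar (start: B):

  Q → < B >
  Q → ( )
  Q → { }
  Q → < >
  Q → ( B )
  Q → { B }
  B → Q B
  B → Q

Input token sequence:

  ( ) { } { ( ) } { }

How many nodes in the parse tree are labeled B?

[B [Q ( )] [B [Q { }] [B [Q { [B [Q ( )]] }] [B [Q { }]]]]]

5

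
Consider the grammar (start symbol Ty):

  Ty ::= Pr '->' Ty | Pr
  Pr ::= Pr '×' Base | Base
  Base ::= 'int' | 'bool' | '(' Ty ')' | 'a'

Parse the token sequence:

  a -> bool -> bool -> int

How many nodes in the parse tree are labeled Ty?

4

[Ty [Pr [Base a]] -> [Ty [Pr [Base bool]] -> [Ty [Pr [Base bool]] -> [Ty [Pr [Base int]]]]]]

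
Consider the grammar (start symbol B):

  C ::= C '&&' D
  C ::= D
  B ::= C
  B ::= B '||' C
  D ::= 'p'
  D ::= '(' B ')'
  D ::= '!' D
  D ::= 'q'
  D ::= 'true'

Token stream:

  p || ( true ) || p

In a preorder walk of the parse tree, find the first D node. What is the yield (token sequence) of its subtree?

p

[B [B [B [C [D p]]] || [C [D ( [B [C [D true]]] )]]] || [C [D p]]]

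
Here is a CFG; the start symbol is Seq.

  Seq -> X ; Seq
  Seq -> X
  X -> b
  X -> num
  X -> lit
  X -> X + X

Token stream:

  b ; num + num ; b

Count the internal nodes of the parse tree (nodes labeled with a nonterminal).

8

[Seq [X b] ; [Seq [X [X num] + [X num]] ; [Seq [X b]]]]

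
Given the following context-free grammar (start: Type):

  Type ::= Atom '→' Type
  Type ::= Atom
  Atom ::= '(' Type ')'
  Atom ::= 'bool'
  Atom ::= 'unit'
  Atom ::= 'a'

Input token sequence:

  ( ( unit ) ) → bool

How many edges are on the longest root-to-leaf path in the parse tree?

6

[Type [Atom ( [Type [Atom ( [Type [Atom unit]] )]] )] → [Type [Atom bool]]]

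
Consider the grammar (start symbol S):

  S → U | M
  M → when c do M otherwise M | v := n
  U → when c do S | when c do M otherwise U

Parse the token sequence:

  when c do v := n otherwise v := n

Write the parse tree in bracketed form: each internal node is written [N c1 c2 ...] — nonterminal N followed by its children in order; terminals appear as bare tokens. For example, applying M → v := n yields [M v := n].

[S [M when c do [M v := n] otherwise [M v := n]]]

S
M
when c do M otherwise M
when c do v := n otherwise M
when c do v := n otherwise v := n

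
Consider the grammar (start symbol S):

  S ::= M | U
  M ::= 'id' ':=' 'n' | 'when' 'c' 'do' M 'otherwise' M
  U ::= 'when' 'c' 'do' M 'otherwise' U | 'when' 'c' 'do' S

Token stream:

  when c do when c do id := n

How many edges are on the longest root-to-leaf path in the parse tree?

[S [U when c do [S [U when c do [S [M id := n]]]]]]

6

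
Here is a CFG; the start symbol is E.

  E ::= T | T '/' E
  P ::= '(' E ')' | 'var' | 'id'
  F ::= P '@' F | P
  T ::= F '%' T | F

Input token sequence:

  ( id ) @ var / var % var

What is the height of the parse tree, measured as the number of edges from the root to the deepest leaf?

8

[E [T [F [P ( [E [T [F [P id]]]] )] @ [F [P var]]]] / [E [T [F [P var]] % [T [F [P var]]]]]]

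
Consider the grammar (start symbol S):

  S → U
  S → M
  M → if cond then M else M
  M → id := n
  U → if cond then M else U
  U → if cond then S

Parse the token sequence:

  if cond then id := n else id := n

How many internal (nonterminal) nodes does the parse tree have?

[S [M if cond then [M id := n] else [M id := n]]]

4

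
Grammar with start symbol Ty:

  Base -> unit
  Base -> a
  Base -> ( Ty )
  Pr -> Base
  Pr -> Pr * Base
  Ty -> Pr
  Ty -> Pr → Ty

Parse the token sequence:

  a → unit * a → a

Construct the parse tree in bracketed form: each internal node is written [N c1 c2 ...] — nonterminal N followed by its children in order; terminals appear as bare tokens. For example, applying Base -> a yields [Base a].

[Ty [Pr [Base a]] → [Ty [Pr [Pr [Base unit]] * [Base a]] → [Ty [Pr [Base a]]]]]

Ty
Pr → Ty
Base → Ty
a → Ty
a → Pr → Ty
a → Pr * Base → Ty
a → Base * Base → Ty
a → unit * Base → Ty
a → unit * a → Ty
a → unit * a → Pr
a → unit * a → Base
a → unit * a → a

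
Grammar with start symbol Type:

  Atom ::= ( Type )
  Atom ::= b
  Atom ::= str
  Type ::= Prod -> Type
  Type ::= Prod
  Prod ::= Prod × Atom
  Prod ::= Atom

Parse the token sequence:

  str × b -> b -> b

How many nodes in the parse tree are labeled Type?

[Type [Prod [Prod [Atom str]] × [Atom b]] -> [Type [Prod [Atom b]] -> [Type [Prod [Atom b]]]]]

3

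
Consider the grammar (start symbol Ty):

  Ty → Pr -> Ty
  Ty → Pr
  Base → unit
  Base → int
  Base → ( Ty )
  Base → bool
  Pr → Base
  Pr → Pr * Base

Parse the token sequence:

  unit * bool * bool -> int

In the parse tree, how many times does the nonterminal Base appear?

[Ty [Pr [Pr [Pr [Base unit]] * [Base bool]] * [Base bool]] -> [Ty [Pr [Base int]]]]

4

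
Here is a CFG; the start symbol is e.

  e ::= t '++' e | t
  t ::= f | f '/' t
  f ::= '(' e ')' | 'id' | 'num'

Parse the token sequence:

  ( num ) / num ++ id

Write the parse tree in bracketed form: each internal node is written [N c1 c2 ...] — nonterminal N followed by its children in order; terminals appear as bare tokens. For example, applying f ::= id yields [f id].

e
t ++ e
f / t ++ e
( e ) / t ++ e
( t ) / t ++ e
( f ) / t ++ e
( num ) / t ++ e
( num ) / f ++ e
( num ) / num ++ e
( num ) / num ++ t
( num ) / num ++ f
( num ) / num ++ id

[e [t [f ( [e [t [f num]]] )] / [t [f num]]] ++ [e [t [f id]]]]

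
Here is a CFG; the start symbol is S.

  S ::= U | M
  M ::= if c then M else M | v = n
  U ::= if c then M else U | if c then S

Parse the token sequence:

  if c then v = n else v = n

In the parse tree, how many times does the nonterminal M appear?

3

[S [M if c then [M v = n] else [M v = n]]]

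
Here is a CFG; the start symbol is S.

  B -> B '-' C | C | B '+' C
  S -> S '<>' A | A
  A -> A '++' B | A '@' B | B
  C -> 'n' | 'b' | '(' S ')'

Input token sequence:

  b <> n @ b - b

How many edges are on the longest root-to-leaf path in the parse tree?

5

[S [S [A [B [C b]]]] <> [A [A [B [C n]]] @ [B [B [C b]] - [C b]]]]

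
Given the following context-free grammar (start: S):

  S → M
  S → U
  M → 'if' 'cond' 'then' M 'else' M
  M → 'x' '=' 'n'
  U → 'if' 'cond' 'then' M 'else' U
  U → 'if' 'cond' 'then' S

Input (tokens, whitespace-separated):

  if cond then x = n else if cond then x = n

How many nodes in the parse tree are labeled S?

[S [U if cond then [M x = n] else [U if cond then [S [M x = n]]]]]

2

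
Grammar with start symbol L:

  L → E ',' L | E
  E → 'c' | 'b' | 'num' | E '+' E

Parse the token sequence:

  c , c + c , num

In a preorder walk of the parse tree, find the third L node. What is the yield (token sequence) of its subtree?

[L [E c] , [L [E [E c] + [E c]] , [L [E num]]]]

num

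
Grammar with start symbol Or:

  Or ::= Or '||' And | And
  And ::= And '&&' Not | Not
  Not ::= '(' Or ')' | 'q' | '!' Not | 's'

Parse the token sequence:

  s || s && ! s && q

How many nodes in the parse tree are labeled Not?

5

[Or [Or [And [Not s]]] || [And [And [And [Not s]] && [Not ! [Not s]]] && [Not q]]]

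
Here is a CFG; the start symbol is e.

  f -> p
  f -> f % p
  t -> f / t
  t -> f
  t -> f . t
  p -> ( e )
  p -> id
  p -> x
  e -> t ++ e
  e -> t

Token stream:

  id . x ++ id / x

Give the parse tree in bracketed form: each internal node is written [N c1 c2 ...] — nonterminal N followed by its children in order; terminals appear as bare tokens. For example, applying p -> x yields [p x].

[e [t [f [p id]] . [t [f [p x]]]] ++ [e [t [f [p id]] / [t [f [p x]]]]]]

e
t ++ e
f . t ++ e
p . t ++ e
id . t ++ e
id . f ++ e
id . p ++ e
id . x ++ e
id . x ++ t
id . x ++ f / t
id . x ++ p / t
id . x ++ id / t
id . x ++ id / f
id . x ++ id / p
id . x ++ id / x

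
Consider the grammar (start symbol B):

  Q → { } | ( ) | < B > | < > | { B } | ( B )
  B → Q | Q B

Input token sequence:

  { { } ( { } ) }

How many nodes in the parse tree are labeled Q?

[B [Q { [B [Q { }] [B [Q ( [B [Q { }]] )]]] }]]

4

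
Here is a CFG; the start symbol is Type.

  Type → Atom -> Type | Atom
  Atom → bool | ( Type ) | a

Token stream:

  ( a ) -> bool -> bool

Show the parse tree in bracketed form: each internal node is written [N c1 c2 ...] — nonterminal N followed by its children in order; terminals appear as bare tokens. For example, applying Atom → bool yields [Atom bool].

Type
Atom -> Type
( Type ) -> Type
( Atom ) -> Type
( a ) -> Type
( a ) -> Atom -> Type
( a ) -> bool -> Type
( a ) -> bool -> Atom
( a ) -> bool -> bool

[Type [Atom ( [Type [Atom a]] )] -> [Type [Atom bool] -> [Type [Atom bool]]]]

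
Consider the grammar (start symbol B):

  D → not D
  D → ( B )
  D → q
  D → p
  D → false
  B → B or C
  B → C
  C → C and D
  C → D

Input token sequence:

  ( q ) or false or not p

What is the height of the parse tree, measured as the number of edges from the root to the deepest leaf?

[B [B [B [C [D ( [B [C [D q]]] )]]] or [C [D false]]] or [C [D not [D p]]]]

8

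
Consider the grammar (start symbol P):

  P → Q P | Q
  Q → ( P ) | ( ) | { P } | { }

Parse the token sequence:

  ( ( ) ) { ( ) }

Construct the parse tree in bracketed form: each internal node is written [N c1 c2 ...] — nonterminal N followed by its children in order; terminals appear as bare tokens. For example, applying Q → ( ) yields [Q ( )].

P
Q P
( P ) P
( Q ) P
( ( ) ) P
( ( ) ) Q
( ( ) ) { P }
( ( ) ) { Q }
( ( ) ) { ( ) }

[P [Q ( [P [Q ( )]] )] [P [Q { [P [Q ( )]] }]]]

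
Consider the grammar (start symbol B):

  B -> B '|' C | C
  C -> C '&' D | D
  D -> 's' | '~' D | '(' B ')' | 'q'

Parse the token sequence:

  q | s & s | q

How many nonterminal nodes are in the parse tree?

[B [B [B [C [D q]]] | [C [C [D s]] & [D s]]] | [C [D q]]]

11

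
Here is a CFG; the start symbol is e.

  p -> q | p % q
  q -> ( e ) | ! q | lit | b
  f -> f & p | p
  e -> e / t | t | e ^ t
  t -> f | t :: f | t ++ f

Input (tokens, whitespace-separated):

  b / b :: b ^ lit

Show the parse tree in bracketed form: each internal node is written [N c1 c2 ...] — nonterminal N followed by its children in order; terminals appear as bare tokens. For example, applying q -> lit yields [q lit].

[e [e [e [t [f [p [q b]]]]] / [t [t [f [p [q b]]]] :: [f [p [q b]]]]] ^ [t [f [p [q lit]]]]]

e
e ^ t
e / t ^ t
t / t ^ t
f / t ^ t
p / t ^ t
q / t ^ t
b / t ^ t
b / t :: f ^ t
b / f :: f ^ t
b / p :: f ^ t
b / q :: f ^ t
b / b :: f ^ t
b / b :: p ^ t
b / b :: q ^ t
b / b :: b ^ t
b / b :: b ^ f
b / b :: b ^ p
b / b :: b ^ q
b / b :: b ^ lit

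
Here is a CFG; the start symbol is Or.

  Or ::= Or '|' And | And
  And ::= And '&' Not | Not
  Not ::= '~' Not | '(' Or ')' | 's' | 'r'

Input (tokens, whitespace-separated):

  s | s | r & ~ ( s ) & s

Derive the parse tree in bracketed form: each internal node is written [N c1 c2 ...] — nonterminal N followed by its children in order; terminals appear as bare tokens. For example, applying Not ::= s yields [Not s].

Or
Or | And
Or | And | And
And | And | And
Not | And | And
s | And | And
s | Not | And
s | s | And
s | s | And & Not
s | s | And & Not & Not
s | s | Not & Not & Not
s | s | r & Not & Not
s | s | r & ~ Not & Not
s | s | r & ~ ( Or ) & Not
s | s | r & ~ ( And ) & Not
s | s | r & ~ ( Not ) & Not
s | s | r & ~ ( s ) & Not
s | s | r & ~ ( s ) & s

[Or [Or [Or [And [Not s]]] | [And [Not s]]] | [And [And [And [Not r]] & [Not ~ [Not ( [Or [And [Not s]]] )]]] & [Not s]]]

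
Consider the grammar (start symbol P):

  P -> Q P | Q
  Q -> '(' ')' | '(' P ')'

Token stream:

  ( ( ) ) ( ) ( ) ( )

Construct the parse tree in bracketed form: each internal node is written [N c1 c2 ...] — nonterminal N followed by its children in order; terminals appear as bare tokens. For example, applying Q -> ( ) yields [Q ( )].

[P [Q ( [P [Q ( )]] )] [P [Q ( )] [P [Q ( )] [P [Q ( )]]]]]

P
Q P
( P ) P
( Q ) P
( ( ) ) P
( ( ) ) Q P
( ( ) ) ( ) P
( ( ) ) ( ) Q P
( ( ) ) ( ) ( ) P
( ( ) ) ( ) ( ) Q
( ( ) ) ( ) ( ) ( )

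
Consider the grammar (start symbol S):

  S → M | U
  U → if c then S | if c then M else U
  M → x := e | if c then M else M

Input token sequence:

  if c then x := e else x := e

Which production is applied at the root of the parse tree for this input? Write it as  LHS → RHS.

S → M

[S [M if c then [M x := e] else [M x := e]]]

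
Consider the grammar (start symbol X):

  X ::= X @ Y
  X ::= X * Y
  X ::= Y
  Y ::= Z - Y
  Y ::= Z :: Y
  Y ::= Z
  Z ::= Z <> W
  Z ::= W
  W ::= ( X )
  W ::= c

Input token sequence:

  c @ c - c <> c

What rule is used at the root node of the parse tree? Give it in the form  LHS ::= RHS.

X ::= X @ Y

[X [X [Y [Z [W c]]]] @ [Y [Z [W c]] - [Y [Z [Z [W c]] <> [W c]]]]]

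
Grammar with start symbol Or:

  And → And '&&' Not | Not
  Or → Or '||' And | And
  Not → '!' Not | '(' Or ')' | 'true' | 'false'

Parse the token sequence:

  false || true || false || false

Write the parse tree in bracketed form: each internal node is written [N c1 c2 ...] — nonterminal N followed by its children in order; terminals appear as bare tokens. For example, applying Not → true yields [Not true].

[Or [Or [Or [Or [And [Not false]]] || [And [Not true]]] || [And [Not false]]] || [And [Not false]]]

Or
Or || And
Or || And || And
Or || And || And || And
And || And || And || And
Not || And || And || And
false || And || And || And
false || Not || And || And
false || true || And || And
false || true || Not || And
false || true || false || And
false || true || false || Not
false || true || false || false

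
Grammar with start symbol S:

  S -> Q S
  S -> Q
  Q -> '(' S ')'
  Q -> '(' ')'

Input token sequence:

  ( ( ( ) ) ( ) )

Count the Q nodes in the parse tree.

4

[S [Q ( [S [Q ( [S [Q ( )]] )] [S [Q ( )]]] )]]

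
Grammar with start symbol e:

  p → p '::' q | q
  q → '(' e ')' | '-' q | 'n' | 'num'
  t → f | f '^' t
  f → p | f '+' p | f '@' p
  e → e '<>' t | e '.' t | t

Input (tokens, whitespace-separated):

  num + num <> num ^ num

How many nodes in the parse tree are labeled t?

[e [e [t [f [f [p [q num]]] + [p [q num]]]]] <> [t [f [p [q num]]] ^ [t [f [p [q num]]]]]]

3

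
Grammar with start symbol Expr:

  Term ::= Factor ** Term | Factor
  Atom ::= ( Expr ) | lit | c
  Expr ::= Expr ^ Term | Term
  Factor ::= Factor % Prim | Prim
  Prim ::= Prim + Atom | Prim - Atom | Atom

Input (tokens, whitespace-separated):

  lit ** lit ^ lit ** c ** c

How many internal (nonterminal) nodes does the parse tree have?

[Expr [Expr [Term [Factor [Prim [Atom lit]]] ** [Term [Factor [Prim [Atom lit]]]]]] ^ [Term [Factor [Prim [Atom lit]]] ** [Term [Factor [Prim [Atom c]]] ** [Term [Factor [Prim [Atom c]]]]]]]

22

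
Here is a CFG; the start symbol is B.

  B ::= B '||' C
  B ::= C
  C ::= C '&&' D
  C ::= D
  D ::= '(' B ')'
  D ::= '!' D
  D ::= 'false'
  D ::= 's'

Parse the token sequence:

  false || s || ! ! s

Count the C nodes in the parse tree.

[B [B [B [C [D false]]] || [C [D s]]] || [C [D ! [D ! [D s]]]]]

3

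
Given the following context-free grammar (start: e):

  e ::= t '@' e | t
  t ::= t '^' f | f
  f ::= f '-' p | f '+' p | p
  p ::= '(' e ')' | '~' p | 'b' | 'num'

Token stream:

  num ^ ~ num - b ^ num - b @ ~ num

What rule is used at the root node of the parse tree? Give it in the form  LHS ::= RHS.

e ::= t '@' e

[e [t [t [t [f [p num]]] ^ [f [f [p ~ [p num]]] - [p b]]] ^ [f [f [p num]] - [p b]]] @ [e [t [f [p ~ [p num]]]]]]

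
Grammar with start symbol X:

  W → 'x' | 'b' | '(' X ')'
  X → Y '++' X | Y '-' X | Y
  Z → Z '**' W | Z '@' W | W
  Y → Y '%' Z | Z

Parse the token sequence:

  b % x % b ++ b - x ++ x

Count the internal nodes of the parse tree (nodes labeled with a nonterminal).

22

[X [Y [Y [Y [Z [W b]]] % [Z [W x]]] % [Z [W b]]] ++ [X [Y [Z [W b]]] - [X [Y [Z [W x]]] ++ [X [Y [Z [W x]]]]]]]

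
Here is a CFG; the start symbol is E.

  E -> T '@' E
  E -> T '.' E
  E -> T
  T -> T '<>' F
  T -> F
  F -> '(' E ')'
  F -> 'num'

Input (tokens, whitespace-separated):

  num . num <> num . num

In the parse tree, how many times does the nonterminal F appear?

4

[E [T [F num]] . [E [T [T [F num]] <> [F num]] . [E [T [F num]]]]]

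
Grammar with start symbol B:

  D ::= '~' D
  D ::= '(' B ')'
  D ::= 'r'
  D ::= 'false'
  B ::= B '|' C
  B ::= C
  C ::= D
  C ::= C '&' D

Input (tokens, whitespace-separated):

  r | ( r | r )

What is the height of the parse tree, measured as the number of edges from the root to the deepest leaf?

7

[B [B [C [D r]]] | [C [D ( [B [B [C [D r]]] | [C [D r]]] )]]]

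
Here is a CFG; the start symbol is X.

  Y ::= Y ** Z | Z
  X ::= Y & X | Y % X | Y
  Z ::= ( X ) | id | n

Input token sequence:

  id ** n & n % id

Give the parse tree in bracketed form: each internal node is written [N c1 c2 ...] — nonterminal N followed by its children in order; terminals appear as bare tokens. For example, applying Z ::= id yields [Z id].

X
Y & X
Y ** Z & X
Z ** Z & X
id ** Z & X
id ** n & X
id ** n & Y % X
id ** n & Z % X
id ** n & n % X
id ** n & n % Y
id ** n & n % Z
id ** n & n % id

[X [Y [Y [Z id]] ** [Z n]] & [X [Y [Z n]] % [X [Y [Z id]]]]]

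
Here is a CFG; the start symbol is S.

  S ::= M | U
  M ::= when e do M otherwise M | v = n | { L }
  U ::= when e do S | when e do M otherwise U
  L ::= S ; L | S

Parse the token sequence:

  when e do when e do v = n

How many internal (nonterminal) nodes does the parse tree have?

6

[S [U when e do [S [U when e do [S [M v = n]]]]]]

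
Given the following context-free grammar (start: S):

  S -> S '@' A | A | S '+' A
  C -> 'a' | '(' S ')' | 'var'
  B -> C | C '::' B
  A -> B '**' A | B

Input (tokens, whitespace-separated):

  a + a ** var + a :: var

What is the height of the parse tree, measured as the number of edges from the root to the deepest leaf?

6

[S [S [S [A [B [C a]]]] + [A [B [C a]] ** [A [B [C var]]]]] + [A [B [C a] :: [B [C var]]]]]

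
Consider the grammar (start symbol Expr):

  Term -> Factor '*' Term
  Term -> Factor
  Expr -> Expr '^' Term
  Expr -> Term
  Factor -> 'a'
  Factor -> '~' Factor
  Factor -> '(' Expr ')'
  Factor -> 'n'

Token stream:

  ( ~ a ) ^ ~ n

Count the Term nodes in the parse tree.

[Expr [Expr [Term [Factor ( [Expr [Term [Factor ~ [Factor a]]]] )]]] ^ [Term [Factor ~ [Factor n]]]]

3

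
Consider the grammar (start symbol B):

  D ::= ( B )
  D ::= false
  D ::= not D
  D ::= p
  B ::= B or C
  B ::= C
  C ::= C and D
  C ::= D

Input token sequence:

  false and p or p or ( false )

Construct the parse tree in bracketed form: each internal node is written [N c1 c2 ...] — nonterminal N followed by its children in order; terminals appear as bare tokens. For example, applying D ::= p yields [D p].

B
B or C
B or C or C
C or C or C
C and D or C or C
D and D or C or C
false and D or C or C
false and p or C or C
false and p or D or C
false and p or p or C
false and p or p or D
false and p or p or ( B )
false and p or p or ( C )
false and p or p or ( D )
false and p or p or ( false )

[B [B [B [C [C [D false]] and [D p]]] or [C [D p]]] or [C [D ( [B [C [D false]]] )]]]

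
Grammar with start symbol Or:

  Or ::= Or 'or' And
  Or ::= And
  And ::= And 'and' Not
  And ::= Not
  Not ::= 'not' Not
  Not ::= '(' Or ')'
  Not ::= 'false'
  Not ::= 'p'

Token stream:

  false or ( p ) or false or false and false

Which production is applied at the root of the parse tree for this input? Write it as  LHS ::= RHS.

[Or [Or [Or [Or [And [Not false]]] or [And [Not ( [Or [And [Not p]]] )]]] or [And [Not false]]] or [And [And [Not false]] and [Not false]]]

Or ::= Or 'or' And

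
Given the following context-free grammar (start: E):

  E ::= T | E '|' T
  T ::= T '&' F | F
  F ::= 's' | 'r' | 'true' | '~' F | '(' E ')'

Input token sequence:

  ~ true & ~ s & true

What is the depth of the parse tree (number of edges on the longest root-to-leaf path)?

[E [T [T [T [F ~ [F true]]] & [F ~ [F s]]] & [F true]]]

6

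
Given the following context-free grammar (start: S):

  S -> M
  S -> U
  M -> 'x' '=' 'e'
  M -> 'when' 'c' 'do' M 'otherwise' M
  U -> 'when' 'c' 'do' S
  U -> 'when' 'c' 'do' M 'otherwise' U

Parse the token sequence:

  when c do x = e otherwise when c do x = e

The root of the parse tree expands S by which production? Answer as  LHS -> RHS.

[S [U when c do [M x = e] otherwise [U when c do [S [M x = e]]]]]

S -> U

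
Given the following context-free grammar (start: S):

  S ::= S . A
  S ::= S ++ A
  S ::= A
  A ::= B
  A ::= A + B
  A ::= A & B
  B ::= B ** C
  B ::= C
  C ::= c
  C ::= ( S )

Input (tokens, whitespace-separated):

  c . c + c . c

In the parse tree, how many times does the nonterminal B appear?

[S [S [S [A [B [C c]]]] . [A [A [B [C c]]] + [B [C c]]]] . [A [B [C c]]]]

4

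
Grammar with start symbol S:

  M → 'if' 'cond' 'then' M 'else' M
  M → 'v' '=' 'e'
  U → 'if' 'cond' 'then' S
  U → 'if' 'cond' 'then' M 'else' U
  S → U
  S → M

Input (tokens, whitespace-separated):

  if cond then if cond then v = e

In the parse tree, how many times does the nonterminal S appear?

[S [U if cond then [S [U if cond then [S [M v = e]]]]]]

3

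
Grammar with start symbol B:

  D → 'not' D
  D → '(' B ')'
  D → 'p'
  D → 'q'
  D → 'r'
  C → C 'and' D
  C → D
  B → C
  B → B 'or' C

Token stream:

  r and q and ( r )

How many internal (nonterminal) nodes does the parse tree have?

10

[B [C [C [C [D r]] and [D q]] and [D ( [B [C [D r]]] )]]]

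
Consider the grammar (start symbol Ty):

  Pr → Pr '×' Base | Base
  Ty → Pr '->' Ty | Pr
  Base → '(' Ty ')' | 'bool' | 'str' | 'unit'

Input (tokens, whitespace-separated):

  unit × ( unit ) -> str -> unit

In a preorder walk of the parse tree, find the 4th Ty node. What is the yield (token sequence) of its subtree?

unit

[Ty [Pr [Pr [Base unit]] × [Base ( [Ty [Pr [Base unit]]] )]] -> [Ty [Pr [Base str]] -> [Ty [Pr [Base unit]]]]]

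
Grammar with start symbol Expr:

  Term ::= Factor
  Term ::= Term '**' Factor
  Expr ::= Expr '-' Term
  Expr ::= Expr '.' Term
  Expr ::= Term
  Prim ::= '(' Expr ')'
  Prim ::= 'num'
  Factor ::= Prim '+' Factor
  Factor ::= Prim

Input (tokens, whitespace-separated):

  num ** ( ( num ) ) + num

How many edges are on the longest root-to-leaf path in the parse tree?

[Expr [Term [Term [Factor [Prim num]]] ** [Factor [Prim ( [Expr [Term [Factor [Prim ( [Expr [Term [Factor [Prim num]]]] )]]]] )] + [Factor [Prim num]]]]]

12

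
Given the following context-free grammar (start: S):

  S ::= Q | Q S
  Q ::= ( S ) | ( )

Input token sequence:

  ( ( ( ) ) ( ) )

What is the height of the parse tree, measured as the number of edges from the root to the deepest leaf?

6

[S [Q ( [S [Q ( [S [Q ( )]] )] [S [Q ( )]]] )]]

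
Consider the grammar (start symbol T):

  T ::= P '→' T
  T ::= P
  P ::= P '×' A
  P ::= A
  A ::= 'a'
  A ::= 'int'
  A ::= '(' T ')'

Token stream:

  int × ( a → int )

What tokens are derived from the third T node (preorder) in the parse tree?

int

[T [P [P [A int]] × [A ( [T [P [A a]] → [T [P [A int]]]] )]]]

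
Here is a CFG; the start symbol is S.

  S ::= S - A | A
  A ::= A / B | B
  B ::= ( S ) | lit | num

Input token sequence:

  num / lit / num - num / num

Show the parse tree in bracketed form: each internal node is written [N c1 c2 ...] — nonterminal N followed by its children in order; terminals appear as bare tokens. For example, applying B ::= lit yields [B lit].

S
S - A
A - A
A / B - A
A / B / B - A
B / B / B - A
num / B / B - A
num / lit / B - A
num / lit / num - A
num / lit / num - A / B
num / lit / num - B / B
num / lit / num - num / B
num / lit / num - num / num

[S [S [A [A [A [B num]] / [B lit]] / [B num]]] - [A [A [B num]] / [B num]]]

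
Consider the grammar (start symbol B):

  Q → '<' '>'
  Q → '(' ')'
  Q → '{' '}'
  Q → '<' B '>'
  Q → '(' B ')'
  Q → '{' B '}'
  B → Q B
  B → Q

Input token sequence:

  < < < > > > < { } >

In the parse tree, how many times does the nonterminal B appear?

5

[B [Q < [B [Q < [B [Q < >]] >]] >] [B [Q < [B [Q { }]] >]]]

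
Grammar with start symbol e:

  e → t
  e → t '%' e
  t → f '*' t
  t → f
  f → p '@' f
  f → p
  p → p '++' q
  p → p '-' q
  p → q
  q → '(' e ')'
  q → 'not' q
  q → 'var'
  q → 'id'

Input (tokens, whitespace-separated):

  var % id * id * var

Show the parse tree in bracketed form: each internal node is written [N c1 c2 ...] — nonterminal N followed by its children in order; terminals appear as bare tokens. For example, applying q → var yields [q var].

[e [t [f [p [q var]]]] % [e [t [f [p [q id]]] * [t [f [p [q id]]] * [t [f [p [q var]]]]]]]]

e
t % e
f % e
p % e
q % e
var % e
var % t
var % f * t
var % p * t
var % q * t
var % id * t
var % id * f * t
var % id * p * t
var % id * q * t
var % id * id * t
var % id * id * f
var % id * id * p
var % id * id * q
var % id * id * var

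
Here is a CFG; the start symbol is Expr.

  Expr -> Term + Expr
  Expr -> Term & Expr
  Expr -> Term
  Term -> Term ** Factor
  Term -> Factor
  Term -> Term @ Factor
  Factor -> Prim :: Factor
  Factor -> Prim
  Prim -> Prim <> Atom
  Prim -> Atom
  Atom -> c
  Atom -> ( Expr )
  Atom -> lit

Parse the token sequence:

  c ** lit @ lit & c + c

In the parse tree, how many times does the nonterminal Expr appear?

[Expr [Term [Term [Term [Factor [Prim [Atom c]]]] ** [Factor [Prim [Atom lit]]]] @ [Factor [Prim [Atom lit]]]] & [Expr [Term [Factor [Prim [Atom c]]]] + [Expr [Term [Factor [Prim [Atom c]]]]]]]

3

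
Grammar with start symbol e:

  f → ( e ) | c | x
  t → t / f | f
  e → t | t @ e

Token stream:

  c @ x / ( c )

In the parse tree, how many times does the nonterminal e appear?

3

[e [t [f c]] @ [e [t [t [f x]] / [f ( [e [t [f c]]] )]]]]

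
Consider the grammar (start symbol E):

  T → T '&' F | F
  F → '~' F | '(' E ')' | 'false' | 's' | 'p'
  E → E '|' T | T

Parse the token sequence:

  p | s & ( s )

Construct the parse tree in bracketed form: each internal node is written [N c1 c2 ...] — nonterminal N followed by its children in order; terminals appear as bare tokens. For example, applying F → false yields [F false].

[E [E [T [F p]]] | [T [T [F s]] & [F ( [E [T [F s]]] )]]]

E
E | T
T | T
F | T
p | T
p | T & F
p | F & F
p | s & F
p | s & ( E )
p | s & ( T )
p | s & ( F )
p | s & ( s )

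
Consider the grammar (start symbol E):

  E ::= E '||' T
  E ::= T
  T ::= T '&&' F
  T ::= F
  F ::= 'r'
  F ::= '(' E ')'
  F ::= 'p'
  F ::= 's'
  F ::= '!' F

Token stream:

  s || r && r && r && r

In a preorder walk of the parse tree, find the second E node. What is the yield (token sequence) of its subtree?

s

[E [E [T [F s]]] || [T [T [T [T [F r]] && [F r]] && [F r]] && [F r]]]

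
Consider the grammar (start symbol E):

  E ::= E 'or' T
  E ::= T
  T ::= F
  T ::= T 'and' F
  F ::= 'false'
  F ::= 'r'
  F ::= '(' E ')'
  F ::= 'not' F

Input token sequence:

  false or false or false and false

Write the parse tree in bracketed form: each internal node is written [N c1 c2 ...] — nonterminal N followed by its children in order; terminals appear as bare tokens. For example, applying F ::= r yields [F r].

[E [E [E [T [F false]]] or [T [F false]]] or [T [T [F false]] and [F false]]]

E
E or T
E or T or T
T or T or T
F or T or T
false or T or T
false or F or T
false or false or T
false or false or T and F
false or false or F and F
false or false or false and F
false or false or false and false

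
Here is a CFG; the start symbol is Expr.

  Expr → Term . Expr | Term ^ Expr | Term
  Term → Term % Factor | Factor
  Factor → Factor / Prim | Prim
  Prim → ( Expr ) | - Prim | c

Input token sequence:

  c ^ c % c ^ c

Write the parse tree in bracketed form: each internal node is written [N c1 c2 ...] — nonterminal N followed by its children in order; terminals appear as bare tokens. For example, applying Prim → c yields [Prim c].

[Expr [Term [Factor [Prim c]]] ^ [Expr [Term [Term [Factor [Prim c]]] % [Factor [Prim c]]] ^ [Expr [Term [Factor [Prim c]]]]]]

Expr
Term ^ Expr
Factor ^ Expr
Prim ^ Expr
c ^ Expr
c ^ Term ^ Expr
c ^ Term % Factor ^ Expr
c ^ Factor % Factor ^ Expr
c ^ Prim % Factor ^ Expr
c ^ c % Factor ^ Expr
c ^ c % Prim ^ Expr
c ^ c % c ^ Expr
c ^ c % c ^ Term
c ^ c % c ^ Factor
c ^ c % c ^ Prim
c ^ c % c ^ c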